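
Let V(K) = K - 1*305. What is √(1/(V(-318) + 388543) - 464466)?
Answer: I*√4368358651682155/96980 ≈ 681.52*I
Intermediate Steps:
V(K) = -305 + K (V(K) = K - 305 = -305 + K)
√(1/(V(-318) + 388543) - 464466) = √(1/((-305 - 318) + 388543) - 464466) = √(1/(-623 + 388543) - 464466) = √(1/387920 - 464466) = √(-180175650719/387920) = I*√4368358651682155/96980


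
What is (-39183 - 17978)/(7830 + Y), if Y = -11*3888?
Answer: 57161/34938 ≈ 1.6361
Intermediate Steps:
Y = -42768
(-39183 - 17978)/(7830 + Y) = (-39183 - 17978)/(7830 - 42768) = -57161/(-34938) = -57161*(-1/34938) = 57161/34938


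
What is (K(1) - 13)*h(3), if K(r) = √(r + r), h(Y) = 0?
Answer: 0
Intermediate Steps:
K(r) = √2*√r (K(r) = √(2*r) = √2*√r)
(K(1) - 13)*h(3) = (√2*√1 - 13)*0 = (√2*1 - 13)*0 = (√2 - 13)*0 = (-13 + √2)*0 = 0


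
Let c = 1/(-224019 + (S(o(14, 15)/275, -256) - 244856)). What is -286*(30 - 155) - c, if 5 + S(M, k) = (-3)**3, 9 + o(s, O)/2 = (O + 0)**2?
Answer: 16763425251/468907 ≈ 35750.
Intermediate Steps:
o(s, O) = -18 + 2*O**2 (o(s, O) = -18 + 2*(O + 0)**2 = -18 + 2*O**2)
S(M, k) = -32 (S(M, k) = -5 + (-3)**3 = -5 - 27 = -32)
c = -1/468907 (c = 1/(-224019 + (-32 - 244856)) = 1/(-224019 - 244888) = 1/(-468907) = -1/468907 ≈ -2.1326e-6)
-286*(30 - 155) - c = -286*(30 - 155) - 1*(-1/468907) = -286*(-125) + 1/468907 = 35750 + 1/468907 = 16763425251/468907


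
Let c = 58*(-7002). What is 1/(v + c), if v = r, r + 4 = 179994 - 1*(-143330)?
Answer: -1/82796 ≈ -1.2078e-5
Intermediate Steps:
r = 323320 (r = -4 + (179994 - 1*(-143330)) = -4 + (179994 + 143330) = -4 + 323324 = 323320)
v = 323320
c = -406116
1/(v + c) = 1/(323320 - 406116) = 1/(-82796) = -1/82796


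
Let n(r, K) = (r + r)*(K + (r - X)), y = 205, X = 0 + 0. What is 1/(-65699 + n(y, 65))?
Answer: 1/45001 ≈ 2.2222e-5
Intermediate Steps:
X = 0
n(r, K) = 2*r*(K + r) (n(r, K) = (r + r)*(K + (r - 1*0)) = (2*r)*(K + (r + 0)) = (2*r)*(K + r) = 2*r*(K + r))
1/(-65699 + n(y, 65)) = 1/(-65699 + 2*205*(65 + 205)) = 1/(-65699 + 2*205*270) = 1/(-65699 + 110700) = 1/45001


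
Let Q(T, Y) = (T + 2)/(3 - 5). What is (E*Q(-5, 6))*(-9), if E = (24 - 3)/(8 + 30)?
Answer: -567/76 ≈ -7.4605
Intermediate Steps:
Q(T, Y) = -1 - T/2 (Q(T, Y) = (2 + T)/(-2) = (2 + T)*(-½) = -1 - T/2)
E = 21/38 ≈ 0.55263
(E*Q(-5, 6))*(-9) = (21*(-1 - ½*(-5))/38)*(-9) = (21*(-1 + 5/2)/38)*(-9) = ((21/38)*(3/2))*(-9) = (63/76)*(-9) = -567/76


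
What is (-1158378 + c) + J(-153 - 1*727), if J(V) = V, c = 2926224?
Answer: 1766966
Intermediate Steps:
(-1158378 + c) + J(-153 - 1*727) = (-1158378 + 2926224) + (-153 - 1*727) = 1767846 + (-153 - 727) = 1767846 - 880 = 1766966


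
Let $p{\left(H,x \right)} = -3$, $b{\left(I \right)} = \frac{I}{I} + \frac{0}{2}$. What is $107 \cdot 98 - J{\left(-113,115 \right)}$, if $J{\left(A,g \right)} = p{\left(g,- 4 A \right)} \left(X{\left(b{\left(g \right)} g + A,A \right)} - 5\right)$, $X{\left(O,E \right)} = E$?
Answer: $10132$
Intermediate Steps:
$b{\left(I \right)} = 1$ ($b{\left(I \right)} = 1 + 0 \cdot \frac{1}{2} = 1 + 0 = 1$)
$J{\left(A,g \right)} = 15 - 3 A$ ($J{\left(A,g \right)} = - 3 \left(A - 5\right) = - 3 \left(-5 + A\right) = 15 - 3 A$)
$107 \cdot 98 - J{\left(-113,115 \right)} = 107 \cdot 98 - \left(15 - -339\right) = 10486 - \left(15 + 339\right) = 10486 - 354 = 10132$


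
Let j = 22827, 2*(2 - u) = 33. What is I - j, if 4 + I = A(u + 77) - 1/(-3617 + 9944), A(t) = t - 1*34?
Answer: -288542837/12654 ≈ -22803.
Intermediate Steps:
u = -29/2 (u = 2 - 1/2*33 = 2 - 33/2 = -29/2 ≈ -14.500)
A(t) = -34 + t (A(t) = t - 34 = -34 + t)
I = 310021/12654 (I = -4 + ((-34 + (-29/2 + 77)) - 1/(-3617 + 9944)) = -4 + ((-34 + 125/2) - 1/6327) = -4 + (57/2 - 1*1/6327) = -4 + (57/2 - 1/6327) = -4 + 360637/12654 = 310021/12654 ≈ 24.500)
I - j = 310021/12654 - 1*22827 = 310021/12654 - 22827 = -288542837/12654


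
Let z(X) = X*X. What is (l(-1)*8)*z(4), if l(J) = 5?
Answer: 640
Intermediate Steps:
z(X) = X²
(l(-1)*8)*z(4) = (5*8)*4² = 40*16 = 640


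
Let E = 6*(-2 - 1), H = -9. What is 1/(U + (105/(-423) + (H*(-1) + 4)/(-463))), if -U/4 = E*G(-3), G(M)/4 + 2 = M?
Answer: -65283/94025558 ≈ -0.00069431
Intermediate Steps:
G(M) = -8 + 4*M
E = -18 (E = 6*(-3) = -18)
U = -1440 (U = -(-72)*(-8 + 4*(-3)) = -(-72)*(-8 - 12) = -(-72)*(-20) = -4*360 = -1440)
1/(U + (105/(-423) + (H*(-1) + 4)/(-463))) = 1/(-1440 + (105/(-423) + (-9*(-1) + 4)/(-463))) = 1/(-1440 + (105*(-1/423) + (9 + 4)*(-1/463))) = 1/(-1440 + (-35/141 + 13*(-1/463))) = 1/(-1440 + (-35/141 - 13/463)) = 1/(-1440 - 18038/65283) = 1/(-94025558/65283) = -65283/94025558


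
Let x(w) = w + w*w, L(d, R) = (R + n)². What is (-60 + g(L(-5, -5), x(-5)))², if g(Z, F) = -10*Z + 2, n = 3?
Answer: 9604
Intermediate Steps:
L(d, R) = (3 + R)² (L(d, R) = (R + 3)² = (3 + R)²)
x(w) = w + w²
g(Z, F) = 2 - 10*Z
(-60 + g(L(-5, -5), x(-5)))² = (-60 + (2 - 10*(3 - 5)²))² = (-60 + (2 - 10*(-2)²))² = (-60 + (2 - 10*4))² = (-60 + (2 - 40))² = (-60 - 38)² = (-98)² = 9604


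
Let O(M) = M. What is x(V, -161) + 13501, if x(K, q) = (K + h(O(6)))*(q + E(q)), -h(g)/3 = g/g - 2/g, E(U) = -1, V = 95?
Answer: -1565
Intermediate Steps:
h(g) = -3 + 6/g (h(g) = -3*(g/g - 2/g) = -3*(1 - 2/g) = -3 + 6/g)
x(K, q) = (-1 + q)*(-2 + K) (x(K, q) = (K + (-3 + 6/6))*(q - 1) = (K + (-3 + 6*(1/6)))*(-1 + q) = (K + (-3 + 1))*(-1 + q) = (K - 2)*(-1 + q) = (-2 + K)*(-1 + q) = (-1 + q)*(-2 + K))
x(V, -161) + 13501 = (2 - 1*95 - 2*(-161) + 95*(-161)) + 13501 = (2 - 95 + 322 - 15295) + 13501 = -15066 + 13501 = -1565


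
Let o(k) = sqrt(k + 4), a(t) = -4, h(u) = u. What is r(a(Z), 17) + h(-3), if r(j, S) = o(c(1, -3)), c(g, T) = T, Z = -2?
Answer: -2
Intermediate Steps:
o(k) = sqrt(4 + k)
r(j, S) = 1 (r(j, S) = sqrt(4 - 3) = sqrt(1) = 1)
r(a(Z), 17) + h(-3) = 1 - 3 = -2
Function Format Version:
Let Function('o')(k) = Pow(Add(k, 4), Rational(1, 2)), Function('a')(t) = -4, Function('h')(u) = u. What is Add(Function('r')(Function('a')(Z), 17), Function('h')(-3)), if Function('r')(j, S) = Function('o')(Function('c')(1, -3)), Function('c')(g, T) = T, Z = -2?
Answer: -2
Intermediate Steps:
Function('o')(k) = Pow(Add(4, k), Rational(1, 2))
Function('r')(j, S) = 1 (Function('r')(j, S) = Pow(Add(4, -3), Rational(1, 2)) = Pow(1, Rational(1, 2)) = 1)
Add(Function('r')(Function('a')(Z), 17), Function('h')(-3)) = Add(1, -3) = -2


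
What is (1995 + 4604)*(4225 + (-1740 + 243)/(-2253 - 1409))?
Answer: 102109276753/3662 ≈ 2.7883e+7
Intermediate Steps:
(1995 + 4604)*(4225 + (-1740 + 243)/(-2253 - 1409)) = 6599*(4225 - 1497/(-3662)) = 6599*(4225 - 1497*(-1/3662)) = 6599*(4225 + 1497/3662) = 6599*(15473447/3662) = 102109276753/3662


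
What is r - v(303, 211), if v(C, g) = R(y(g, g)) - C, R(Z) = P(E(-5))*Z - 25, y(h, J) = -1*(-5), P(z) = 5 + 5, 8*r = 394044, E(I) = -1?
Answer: 99067/2 ≈ 49534.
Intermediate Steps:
r = 98511/2 (r = (⅛)*394044 = 98511/2 ≈ 49256.)
P(z) = 10
y(h, J) = 5
R(Z) = -25 + 10*Z (R(Z) = 10*Z - 25 = -25 + 10*Z)
v(C, g) = 25 - C (v(C, g) = (-25 + 10*5) - C = (-25 + 50) - C = 25 - C)
r - v(303, 211) = 98511/2 - (25 - 1*303) = 98511/2 - (25 - 303) = 98511/2 - 1*(-278) = 98511/2 + 278 = 99067/2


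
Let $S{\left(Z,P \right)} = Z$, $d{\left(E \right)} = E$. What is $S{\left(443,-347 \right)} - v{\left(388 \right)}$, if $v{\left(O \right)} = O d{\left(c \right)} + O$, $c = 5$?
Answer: $-1885$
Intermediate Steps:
$v{\left(O \right)} = 6 O$ ($v{\left(O \right)} = O 5 + O = 5 O + O = 6 O$)
$S{\left(443,-347 \right)} - v{\left(388 \right)} = 443 - 6 \cdot 388 = 443 - 2328 = -1885$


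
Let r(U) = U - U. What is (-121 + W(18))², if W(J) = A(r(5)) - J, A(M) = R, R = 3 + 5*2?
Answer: 15876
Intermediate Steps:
r(U) = 0
R = 13 (R = 3 + 10 = 13)
A(M) = 13
W(J) = 13 - J
(-121 + W(18))² = (-121 + (13 - 1*18))² = (-121 + (13 - 18))² = (-121 - 5)² = (-126)² = 15876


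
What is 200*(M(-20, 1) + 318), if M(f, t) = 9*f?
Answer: 27600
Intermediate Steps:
200*(M(-20, 1) + 318) = 200*(9*(-20) + 318) = 200*(-180 + 318) = 200*138 = 27600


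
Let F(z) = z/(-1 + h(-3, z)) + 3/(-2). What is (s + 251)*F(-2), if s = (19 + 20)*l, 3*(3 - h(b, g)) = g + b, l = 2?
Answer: -14805/22 ≈ -672.95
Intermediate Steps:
h(b, g) = 3 - b/3 - g/3 (h(b, g) = 3 - (g + b)/3 = 3 - (b + g)/3 = 3 + (-b/3 - g/3) = 3 - b/3 - g/3)
s = 78 (s = (19 + 20)*2 = 39*2 = 78)
F(z) = -3/2 + z/(3 - z/3) (F(z) = z/(-1 + (3 - ⅓*(-3) - z/3)) + 3/(-2) = z/(-1 + (3 + 1 - z/3)) + 3*(-½) = z/(-1 + (4 - z/3)) - 3/2 = z/(3 - z/3) - 3/2 = -3/2 + z/(3 - z/3))
(s + 251)*F(-2) = (78 + 251)*(9*(3 - 1*(-2))/(2*(-9 - 2))) = 329*((9/2)*(3 + 2)/(-11)) = 329*((9/2)*(-1/11)*5) = 329*(-45/22) = -14805/22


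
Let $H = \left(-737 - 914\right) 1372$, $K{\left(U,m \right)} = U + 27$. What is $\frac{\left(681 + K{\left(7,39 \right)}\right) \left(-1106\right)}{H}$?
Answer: $\frac{4345}{12446} \approx 0.34911$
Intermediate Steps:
$K{\left(U,m \right)} = 27 + U$
$H = -2265172$ ($H = \left(-1651\right) 1372 = -2265172$)
$\frac{\left(681 + K{\left(7,39 \right)}\right) \left(-1106\right)}{H} = \frac{\left(681 + \left(27 + 7\right)\right) \left(-1106\right)}{-2265172} = \left(681 + 34\right) \left(-1106\right) \left(- \frac{1}{2265172}\right) = 715 \left(-1106\right) \left(- \frac{1}{2265172}\right) = \left(-790790\right) \left(- \frac{1}{2265172}\right) = \frac{4345}{12446}$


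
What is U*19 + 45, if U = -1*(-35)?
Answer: 710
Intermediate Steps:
U = 35
U*19 + 45 = 35*19 + 45 = 665 + 45 = 710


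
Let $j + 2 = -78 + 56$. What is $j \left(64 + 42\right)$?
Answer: $-2544$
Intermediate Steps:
$j = -24$ ($j = -2 + \left(-78 + 56\right) = -2 - 22 = -24$)
$j \left(64 + 42\right) = - 24 \left(64 + 42\right) = \left(-24\right) 106 = -2544$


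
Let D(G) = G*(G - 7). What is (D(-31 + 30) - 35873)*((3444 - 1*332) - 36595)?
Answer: 1200867795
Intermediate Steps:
D(G) = G*(-7 + G)
(D(-31 + 30) - 35873)*((3444 - 1*332) - 36595) = ((-31 + 30)*(-7 + (-31 + 30)) - 35873)*((3444 - 1*332) - 36595) = (-(-7 - 1) - 35873)*((3444 - 332) - 36595) = (-1*(-8) - 35873)*(3112 - 36595) = (8 - 35873)*(-33483) = -35865*(-33483) = 1200867795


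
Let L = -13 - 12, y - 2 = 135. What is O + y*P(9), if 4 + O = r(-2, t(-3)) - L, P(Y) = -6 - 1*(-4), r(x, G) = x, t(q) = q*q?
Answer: -255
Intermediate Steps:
y = 137 (y = 2 + 135 = 137)
t(q) = q²
P(Y) = -2 (P(Y) = -6 + 4 = -2)
L = -25
O = 19 (O = -4 + (-2 - 1*(-25)) = -4 + (-2 + 25) = -4 + 23 = 19)
O + y*P(9) = 19 + 137*(-2) = 19 - 274 = -255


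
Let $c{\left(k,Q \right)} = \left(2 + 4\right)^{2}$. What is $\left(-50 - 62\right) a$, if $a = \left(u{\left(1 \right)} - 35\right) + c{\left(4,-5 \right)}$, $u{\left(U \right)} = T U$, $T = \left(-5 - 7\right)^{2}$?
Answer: $-16240$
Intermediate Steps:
$T = 144$ ($T = \left(-5 - 7\right)^{2} = \left(-12\right)^{2} = 144$)
$c{\left(k,Q \right)} = 36$ ($c{\left(k,Q \right)} = 6^{2} = 36$)
$u{\left(U \right)} = 144 U$
$a = 145$ ($a = \left(144 \cdot 1 - 35\right) + 36 = \left(144 - 35\right) + 36 = 109 + 36 = 145$)
$\left(-50 - 62\right) a = \left(-50 - 62\right) 145 = \left(-112\right) 145 = -16240$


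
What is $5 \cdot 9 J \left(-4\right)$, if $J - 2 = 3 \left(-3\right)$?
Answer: $1260$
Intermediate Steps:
$J = -7$ ($J = 2 + 3 \left(-3\right) = 2 - 9 = -7$)
$5 \cdot 9 J \left(-4\right) = 5 \cdot 9 \left(-7\right) \left(-4\right) = 5 \left(\left(-63\right) \left(-4\right)\right) = 5 \cdot 252 = 1260$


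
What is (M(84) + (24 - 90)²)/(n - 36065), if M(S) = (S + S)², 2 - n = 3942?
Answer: -724/889 ≈ -0.81440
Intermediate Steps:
n = -3940 (n = 2 - 1*3942 = 2 - 3942 = -3940)
M(S) = 4*S² (M(S) = (2*S)² = 4*S²)
(M(84) + (24 - 90)²)/(n - 36065) = (4*84² + (24 - 90)²)/(-3940 - 36065) = (4*7056 + (-66)²)/(-40005) = (28224 + 4356)*(-1/40005) = 32580*(-1/40005) = -724/889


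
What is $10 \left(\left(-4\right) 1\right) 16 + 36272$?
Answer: $35632$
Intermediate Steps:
$10 \left(\left(-4\right) 1\right) 16 + 36272 = 10 \left(-4\right) 16 + 36272 = \left(-40\right) 16 + 36272 = -640 + 36272 = 35632$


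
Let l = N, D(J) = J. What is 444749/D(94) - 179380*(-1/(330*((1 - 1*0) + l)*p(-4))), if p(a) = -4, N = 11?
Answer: 175699061/37224 ≈ 4720.0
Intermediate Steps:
l = 11
444749/D(94) - 179380*(-1/(330*((1 - 1*0) + l)*p(-4))) = 444749/94 - 179380*1/(1320*((1 - 1*0) + 11)) = 444749*(1/94) - 179380*1/(1320*((1 + 0) + 11)) = 444749/94 - 179380*1/(1320*(1 + 11)) = 444749/94 - 179380/((-(-1320)*12)) = 444749/94 - 179380/((-330*(-48))) = 444749/94 - 179380/15840 = 444749/94 - 179380*1/15840 = 444749/94 - 8969/792 = 175699061/37224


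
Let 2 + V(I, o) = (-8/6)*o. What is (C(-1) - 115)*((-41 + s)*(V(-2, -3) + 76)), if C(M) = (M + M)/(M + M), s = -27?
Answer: 604656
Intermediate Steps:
V(I, o) = -2 - 4*o/3 (V(I, o) = -2 + (-8/6)*o = -2 + (-8*⅙)*o = -2 - 4*o/3)
C(M) = 1 (C(M) = (2*M)/((2*M)) = (2*M)*(1/(2*M)) = 1)
(C(-1) - 115)*((-41 + s)*(V(-2, -3) + 76)) = (1 - 115)*((-41 - 27)*((-2 - 4/3*(-3)) + 76)) = -(-7752)*((-2 + 4) + 76) = -(-7752)*(2 + 76) = -(-7752)*78 = -114*(-5304) = 604656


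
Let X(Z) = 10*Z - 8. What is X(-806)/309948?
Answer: -2017/77487 ≈ -0.026030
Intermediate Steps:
X(Z) = -8 + 10*Z
X(-806)/309948 = (-8 + 10*(-806))/309948 = (-8 - 8060)*(1/309948) = -8068*1/309948 = -2017/77487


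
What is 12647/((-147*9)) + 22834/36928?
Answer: -218409517/24427872 ≈ -8.9410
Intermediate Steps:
12647/((-147*9)) + 22834/36928 = 12647/(-1323) + 22834*(1/36928) = 12647*(-1/1323) + 11417/18464 = -12647/1323 + 11417/18464 = -218409517/24427872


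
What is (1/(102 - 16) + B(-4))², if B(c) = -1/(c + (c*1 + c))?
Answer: 2401/266256 ≈ 0.0090176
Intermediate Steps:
B(c) = -1/(3*c) (B(c) = -1/(c + (c + c)) = -1/(c + 2*c) = -1/(3*c))
(1/(102 - 16) + B(-4))² = (1/(102 - 16) - ⅓/(-4))² = (1/86 - ⅓*(-¼))² = (1/86 + 1/12)² = (49/516)² = 2401/266256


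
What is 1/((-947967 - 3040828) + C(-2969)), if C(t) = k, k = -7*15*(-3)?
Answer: -1/3988480 ≈ -2.5072e-7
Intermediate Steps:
k = 315 (k = -105*(-3) = 315)
C(t) = 315
1/((-947967 - 3040828) + C(-2969)) = 1/((-947967 - 3040828) + 315) = 1/(-3988795 + 315) = 1/(-3988480) = -1/3988480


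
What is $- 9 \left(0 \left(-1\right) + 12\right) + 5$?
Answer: $-103$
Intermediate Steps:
$- 9 \left(0 \left(-1\right) + 12\right) + 5 = - 9 \left(0 + 12\right) + 5 = \left(-9\right) 12 + 5 = -108 + 5 = -103$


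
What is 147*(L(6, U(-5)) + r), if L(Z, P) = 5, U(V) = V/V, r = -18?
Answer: -1911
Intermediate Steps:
U(V) = 1
147*(L(6, U(-5)) + r) = 147*(5 - 18) = 147*(-13) = -1911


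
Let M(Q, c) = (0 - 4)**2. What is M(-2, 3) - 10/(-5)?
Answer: 18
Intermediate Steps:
M(Q, c) = 16 (M(Q, c) = (-4)**2 = 16)
M(-2, 3) - 10/(-5) = 16 - 10/(-5) = 16 - 10*(-1/5) = 16 + 2 = 18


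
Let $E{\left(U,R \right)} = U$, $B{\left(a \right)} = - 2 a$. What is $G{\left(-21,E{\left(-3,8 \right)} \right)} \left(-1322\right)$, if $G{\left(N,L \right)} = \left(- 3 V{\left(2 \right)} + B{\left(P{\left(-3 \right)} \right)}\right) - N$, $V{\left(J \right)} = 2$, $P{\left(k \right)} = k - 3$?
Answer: $-35694$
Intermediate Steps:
$P{\left(k \right)} = -3 + k$
$G{\left(N,L \right)} = 6 - N$ ($G{\left(N,L \right)} = \left(\left(-3\right) 2 - 2 \left(-3 - 3\right)\right) - N = \left(-6 - -12\right) - N = \left(-6 + 12\right) - N = 6 - N$)
$G{\left(-21,E{\left(-3,8 \right)} \right)} \left(-1322\right) = \left(6 - -21\right) \left(-1322\right) = \left(6 + 21\right) \left(-1322\right) = 27 \left(-1322\right) = -35694$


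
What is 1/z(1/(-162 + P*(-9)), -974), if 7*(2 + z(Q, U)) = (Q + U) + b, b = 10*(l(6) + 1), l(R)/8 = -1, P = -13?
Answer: -315/47611 ≈ -0.0066161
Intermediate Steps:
l(R) = -8 (l(R) = 8*(-1) = -8)
b = -70 (b = 10*(-8 + 1) = 10*(-7) = -70)
z(Q, U) = -12 + Q/7 + U/7 (z(Q, U) = -2 + ((Q + U) - 70)/7 = -2 + (-70 + Q + U)/7 = -2 + (-10 + Q/7 + U/7) = -12 + Q/7 + U/7)
1/z(1/(-162 + P*(-9)), -974) = 1/(-12 + 1/(7*(-162 - 13*(-9))) + (1/7)*(-974)) = 1/(-12 + 1/(7*(-162 + 117)) - 974/7) = 1/(-12 + (1/7)/(-45) - 974/7) = 1/(-12 + (1/7)*(-1/45) - 974/7) = 1/(-12 - 1/315 - 974/7) = 1/(-47611/315) = -315/47611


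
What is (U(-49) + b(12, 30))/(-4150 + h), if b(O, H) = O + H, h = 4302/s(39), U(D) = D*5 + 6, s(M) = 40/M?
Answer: -3940/889 ≈ -4.4319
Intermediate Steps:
U(D) = 6 + 5*D (U(D) = 5*D + 6 = 6 + 5*D)
h = 83889/20 (h = 4302/((40/39)) = 4302/((40*(1/39))) = 4302/(40/39) = 4302*(39/40) = 83889/20 ≈ 4194.5)
b(O, H) = H + O
(U(-49) + b(12, 30))/(-4150 + h) = ((6 + 5*(-49)) + (30 + 12))/(-4150 + 83889/20) = ((6 - 245) + 42)/(889/20) = (-239 + 42)*(20/889) = -197*20/889 = -3940/889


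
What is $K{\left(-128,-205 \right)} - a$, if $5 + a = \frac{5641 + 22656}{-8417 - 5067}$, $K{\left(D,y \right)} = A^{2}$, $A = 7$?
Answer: $\frac{756433}{13484} \approx 56.099$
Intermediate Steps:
$K{\left(D,y \right)} = 49$ ($K{\left(D,y \right)} = 7^{2} = 49$)
$a = - \frac{95717}{13484}$ ($a = -5 + \frac{5641 + 22656}{-8417 - 5067} = -5 + \frac{28297}{-13484} = -5 + 28297 \left(- \frac{1}{13484}\right) = -5 - \frac{28297}{13484} = - \frac{95717}{13484} \approx -7.0986$)
$K{\left(-128,-205 \right)} - a = 49 - - \frac{95717}{13484} = 49 + \frac{95717}{13484} = \frac{756433}{13484}$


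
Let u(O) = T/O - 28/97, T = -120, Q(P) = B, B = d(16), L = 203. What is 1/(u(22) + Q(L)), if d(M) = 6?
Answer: 1067/274 ≈ 3.8942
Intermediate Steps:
B = 6
Q(P) = 6
u(O) = -28/97 - 120/O (u(O) = -120/O - 28/97 = -28/97 - 120/O)
1/(u(22) + Q(L)) = 1/((-28/97 - 120/22) + 6) = 1/((-28/97 - 120*1/22) + 6) = 1/((-28/97 - 60/11) + 6) = 1/(-6128/1067 + 6) = 1/(274/1067) = 1067/274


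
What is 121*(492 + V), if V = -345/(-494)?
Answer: 29450553/494 ≈ 59617.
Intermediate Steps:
V = 345/494 (V = -345*(-1/494) = 345/494 ≈ 0.69838)
121*(492 + V) = 121*(492 + 345/494) = 121*(243393/494) = 29450553/494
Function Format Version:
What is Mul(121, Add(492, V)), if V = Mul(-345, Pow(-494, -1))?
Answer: Rational(29450553, 494) ≈ 59617.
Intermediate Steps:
V = Rational(345, 494) (V = Mul(-345, Rational(-1, 494)) = Rational(345, 494) ≈ 0.69838)
Mul(121, Add(492, V)) = Mul(121, Add(492, Rational(345, 494))) = Mul(121, Rational(243393, 494)) = Rational(29450553, 494)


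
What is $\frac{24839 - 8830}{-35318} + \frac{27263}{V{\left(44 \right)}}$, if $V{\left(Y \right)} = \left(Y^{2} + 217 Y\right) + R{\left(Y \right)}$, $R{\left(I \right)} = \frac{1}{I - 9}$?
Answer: $\frac{27265938721}{14195752238} \approx 1.9207$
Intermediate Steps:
$R{\left(I \right)} = \frac{1}{-9 + I}$
$V{\left(Y \right)} = Y^{2} + \frac{1}{-9 + Y} + 217 Y$ ($V{\left(Y \right)} = \left(Y^{2} + 217 Y\right) + \frac{1}{-9 + Y} = Y^{2} + \frac{1}{-9 + Y} + 217 Y$)
$\frac{24839 - 8830}{-35318} + \frac{27263}{V{\left(44 \right)}} = \frac{24839 - 8830}{-35318} + \frac{27263}{\frac{1}{-9 + 44} \left(1 + 44 \left(-9 + 44\right) \left(217 + 44\right)\right)} = \left(24839 - 8830\right) \left(- \frac{1}{35318}\right) + \frac{27263}{\frac{1}{35} \left(1 + 44 \cdot 35 \cdot 261\right)} = 16009 \left(- \frac{1}{35318}\right) + \frac{27263}{\frac{1}{35} \left(1 + 401940\right)} = - \frac{16009}{35318} + \frac{27263}{\frac{1}{35} \cdot 401941} = - \frac{16009}{35318} + \frac{27263}{\frac{401941}{35}} = - \frac{16009}{35318} + 27263 \cdot \frac{35}{401941} = - \frac{16009}{35318} + \frac{954205}{401941} = \frac{27265938721}{14195752238}$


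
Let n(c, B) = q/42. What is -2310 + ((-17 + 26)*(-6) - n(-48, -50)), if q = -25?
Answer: -99263/42 ≈ -2363.4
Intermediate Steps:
n(c, B) = -25/42
-2310 + ((-17 + 26)*(-6) - n(-48, -50)) = -2310 + ((-17 + 26)*(-6) - 1*(-25/42)) = -2310 + (9*(-6) + 25/42) = -2310 + (-54 + 25/42) = -2310 - 2243/42 = -99263/42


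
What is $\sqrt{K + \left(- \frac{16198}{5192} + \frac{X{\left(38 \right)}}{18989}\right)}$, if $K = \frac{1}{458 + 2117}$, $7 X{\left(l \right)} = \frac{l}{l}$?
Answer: $\frac{i \sqrt{24628372384460360358227}}{88855037810} \approx 1.7662 i$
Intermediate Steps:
$X{\left(l \right)} = \frac{1}{7}$ ($X{\left(l \right)} = \frac{l \frac{1}{l}}{7} = \frac{1}{7} \cdot 1 = \frac{1}{7}$)
$K = \frac{1}{2575} \approx 0.00038835$
$\sqrt{K + \left(- \frac{16198}{5192} + \frac{X{\left(38 \right)}}{18989}\right)} = \sqrt{\frac{1}{2575} + \left(- \frac{16198}{5192} + \frac{1}{7 \cdot 18989}\right)} = \sqrt{\frac{1}{2575} + \left(\left(-16198\right) \frac{1}{5192} + \frac{1}{7} \cdot \frac{1}{18989}\right)} = \sqrt{\frac{1}{2575} + \left(- \frac{8099}{2596} + \frac{1}{132923}\right)} = \sqrt{\frac{1}{2575} - \frac{1076540781}{345068108}} = \sqrt{- \frac{2771747442967}{888550378100}} = \frac{i \sqrt{24628372384460360358227}}{88855037810}$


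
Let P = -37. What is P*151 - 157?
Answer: -5744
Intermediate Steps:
P*151 - 157 = -37*151 - 157 = -5587 - 157 = -5744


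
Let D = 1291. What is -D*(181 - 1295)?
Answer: 1438174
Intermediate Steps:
-D*(181 - 1295) = -1291*(181 - 1295) = -1291*(-1114) = -1*(-1438174) = 1438174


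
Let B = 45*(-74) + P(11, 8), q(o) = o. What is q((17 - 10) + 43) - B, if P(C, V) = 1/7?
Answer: 23659/7 ≈ 3379.9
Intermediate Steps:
P(C, V) = 1/7
B = -23309/7 (B = 45*(-74) + 1/7 = -3330 + 1/7 = -23309/7 ≈ -3329.9)
q((17 - 10) + 43) - B = ((17 - 10) + 43) - 1*(-23309/7) = (7 + 43) + 23309/7 = 50 + 23309/7 = 23659/7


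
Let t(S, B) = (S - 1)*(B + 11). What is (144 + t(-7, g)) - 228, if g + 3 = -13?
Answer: -44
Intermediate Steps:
g = -16 (g = -3 - 13 = -16)
t(S, B) = (-1 + S)*(11 + B)
(144 + t(-7, g)) - 228 = (144 + (-11 - 1*(-16) + 11*(-7) - 16*(-7))) - 228 = (144 + (-11 + 16 - 77 + 112)) - 228 = (144 + 40) - 228 = 184 - 228 = -44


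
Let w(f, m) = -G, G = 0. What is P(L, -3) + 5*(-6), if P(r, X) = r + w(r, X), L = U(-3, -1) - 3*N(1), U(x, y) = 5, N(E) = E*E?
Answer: -28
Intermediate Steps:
N(E) = E²
w(f, m) = 0 (w(f, m) = -1*0 = 0)
L = 2 (L = 5 - 3*1² = 5 - 3*1 = 5 - 3 = 2)
P(r, X) = r (P(r, X) = r + 0 = r)
P(L, -3) + 5*(-6) = 2 + 5*(-6) = 2 - 30 = -28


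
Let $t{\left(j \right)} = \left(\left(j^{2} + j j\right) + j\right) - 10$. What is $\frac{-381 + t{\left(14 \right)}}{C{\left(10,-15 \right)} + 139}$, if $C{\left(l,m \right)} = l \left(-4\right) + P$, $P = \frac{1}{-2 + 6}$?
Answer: $\frac{60}{397} \approx 0.15113$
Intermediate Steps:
$P = \frac{1}{4} \approx 0.25$
$C{\left(l,m \right)} = \frac{1}{4} - 4 l$ ($C{\left(l,m \right)} = l \left(-4\right) + \frac{1}{4} = - 4 l + \frac{1}{4} = \frac{1}{4} - 4 l$)
$t{\left(j \right)} = -10 + j + 2 j^{2}$ ($t{\left(j \right)} = \left(\left(j^{2} + j^{2}\right) + j\right) - 10 = \left(2 j^{2} + j\right) - 10 = \left(j + 2 j^{2}\right) - 10 = -10 + j + 2 j^{2}$)
$\frac{-381 + t{\left(14 \right)}}{C{\left(10,-15 \right)} + 139} = \frac{-381 + \left(-10 + 14 + 2 \cdot 14^{2}\right)}{\left(\frac{1}{4} - 40\right) + 139} = \frac{-381 + \left(-10 + 14 + 2 \cdot 196\right)}{\left(\frac{1}{4} - 40\right) + 139} = \frac{-381 + \left(-10 + 14 + 392\right)}{- \frac{159}{4} + 139} = \frac{-381 + 396}{\frac{397}{4}} = 15 \cdot \frac{4}{397} = \frac{60}{397}$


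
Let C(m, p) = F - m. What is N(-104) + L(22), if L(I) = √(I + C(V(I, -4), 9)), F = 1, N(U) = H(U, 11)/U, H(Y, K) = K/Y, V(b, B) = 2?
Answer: 11/10816 + √21 ≈ 4.5836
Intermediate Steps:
N(U) = 11/U² (N(U) = (11/U)/U = 11/U²)
C(m, p) = 1 - m
L(I) = √(-1 + I) (L(I) = √(I + (1 - 1*2)) = √(I + (1 - 2)) = √(I - 1) = √(-1 + I))
N(-104) + L(22) = 11/(-104)² + √(-1 + 22) = 11*(1/10816) + √21 = 11/10816 + √21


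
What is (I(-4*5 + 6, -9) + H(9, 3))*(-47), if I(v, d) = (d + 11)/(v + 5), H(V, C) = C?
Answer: -1175/9 ≈ -130.56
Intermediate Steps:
I(v, d) = (11 + d)/(5 + v)
(I(-4*5 + 6, -9) + H(9, 3))*(-47) = ((11 - 9)/(5 + (-4*5 + 6)) + 3)*(-47) = (2/(5 + (-20 + 6)) + 3)*(-47) = (2/(5 - 14) + 3)*(-47) = (2/(-9) + 3)*(-47) = (-⅑*2 + 3)*(-47) = (-2/9 + 3)*(-47) = (25/9)*(-47) = -1175/9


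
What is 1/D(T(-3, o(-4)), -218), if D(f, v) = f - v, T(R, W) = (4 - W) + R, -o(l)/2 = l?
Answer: 1/211 ≈ 0.0047393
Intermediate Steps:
o(l) = -2*l
T(R, W) = 4 + R - W
1/D(T(-3, o(-4)), -218) = 1/((4 - 3 - (-2)*(-4)) - 1*(-218)) = 1/((4 - 3 - 1*8) + 218) = 1/((4 - 3 - 8) + 218) = 1/(-7 + 218) = 1/211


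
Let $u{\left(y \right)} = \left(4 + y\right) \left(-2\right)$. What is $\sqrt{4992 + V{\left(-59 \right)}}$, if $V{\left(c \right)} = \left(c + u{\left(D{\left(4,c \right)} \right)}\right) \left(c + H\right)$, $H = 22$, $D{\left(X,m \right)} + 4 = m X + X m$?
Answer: $29 i \sqrt{33} \approx 166.59 i$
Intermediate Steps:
$D{\left(X,m \right)} = -4 + 2 X m$ ($D{\left(X,m \right)} = -4 + \left(m X + X m\right) = -4 + \left(X m + X m\right) = -4 + 2 X m$)
$u{\left(y \right)} = -8 - 2 y$
$V{\left(c \right)} = - 15 c \left(22 + c\right)$ ($V{\left(c \right)} = \left(c - \left(8 + 2 \left(-4 + 2 \cdot 4 c\right)\right)\right) \left(c + 22\right) = \left(c - \left(8 + 2 \left(-4 + 8 c\right)\right)\right) \left(22 + c\right) = \left(c - 16 c\right) \left(22 + c\right) = - 15 c \left(22 + c\right)$)
$\sqrt{4992 + V{\left(-59 \right)}} = \sqrt{4992 + 15 \left(-59\right) \left(-22 - -59\right)} = \sqrt{4992 + 15 \left(-59\right) \left(-22 + 59\right)} = \sqrt{4992 + 15 \left(-59\right) 37} = \sqrt{4992 - 32745} = \sqrt{-27753} = 29 i \sqrt{33}$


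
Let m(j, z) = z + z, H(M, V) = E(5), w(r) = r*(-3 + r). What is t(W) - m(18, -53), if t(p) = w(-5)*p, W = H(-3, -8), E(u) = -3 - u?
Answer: -214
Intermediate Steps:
H(M, V) = -8 (H(M, V) = -3 - 1*5 = -3 - 5 = -8)
W = -8
m(j, z) = 2*z
t(p) = 40*p (t(p) = (-5*(-3 - 5))*p = (-5*(-8))*p = 40*p)
t(W) - m(18, -53) = 40*(-8) - 2*(-53) = -320 - 1*(-106) = -320 + 106 = -214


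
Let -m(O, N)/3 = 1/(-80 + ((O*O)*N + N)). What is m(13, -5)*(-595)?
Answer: -119/62 ≈ -1.9194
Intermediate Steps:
m(O, N) = -3/(-80 + N + N*O²) (m(O, N) = -3/(-80 + ((O*O)*N + N)) = -3/(-80 + (O²*N + N)) = -3/(-80 + (N*O² + N)) = -3/(-80 + (N + N*O²)) = -3/(-80 + N + N*O²))
m(13, -5)*(-595) = -3/(-80 - 5 - 5*13²)*(-595) = -3/(-80 - 5 - 5*169)*(-595) = -3/(-80 - 5 - 845)*(-595) = -3/(-930)*(-595) = -3*(-1/930)*(-595) = (1/310)*(-595) = -119/62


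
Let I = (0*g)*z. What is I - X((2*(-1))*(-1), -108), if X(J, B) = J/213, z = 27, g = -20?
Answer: -2/213 ≈ -0.0093897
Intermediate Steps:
X(J, B) = J/213 (X(J, B) = J*(1/213) = J/213)
I = 0 (I = (0*(-20))*27 = 0*27 = 0)
I - X((2*(-1))*(-1), -108) = 0 - (2*(-1))*(-1)/213 = 0 - (-2*(-1))/213 = 0 - 2/213 = -2/213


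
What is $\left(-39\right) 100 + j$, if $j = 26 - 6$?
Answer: $-3880$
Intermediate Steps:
$j = 20$ ($j = 26 - 6 = 20$)
$\left(-39\right) 100 + j = \left(-39\right) 100 + 20 = -3900 + 20 = -3880$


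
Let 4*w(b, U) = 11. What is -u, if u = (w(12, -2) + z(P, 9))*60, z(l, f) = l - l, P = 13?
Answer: -165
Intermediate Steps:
z(l, f) = 0
w(b, U) = 11/4 (w(b, U) = (1/4)*11 = 11/4)
u = 165 (u = (11/4 + 0)*60 = (11/4)*60 = 165)
-u = -1*165 = -165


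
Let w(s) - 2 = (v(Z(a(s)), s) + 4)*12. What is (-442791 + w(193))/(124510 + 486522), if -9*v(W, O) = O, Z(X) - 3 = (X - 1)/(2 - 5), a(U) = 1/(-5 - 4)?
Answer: -1328995/1833096 ≈ -0.72500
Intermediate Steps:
a(U) = -⅑ (a(U) = 1/(-9) = -⅑)
Z(X) = 10/3 - X/3 (Z(X) = 3 + (X - 1)/(2 - 5) = 3 + (-1 + X)/(-3) = 3 + (-1 + X)*(-⅓) = 3 + (⅓ - X/3) = 10/3 - X/3)
v(W, O) = -O/9
w(s) = 50 - 4*s/3 (w(s) = 2 + (-s/9 + 4)*12 = 2 + (4 - s/9)*12 = 2 + (48 - 4*s/3) = 50 - 4*s/3)
(-442791 + w(193))/(124510 + 486522) = (-442791 + (50 - 4/3*193))/(124510 + 486522) = (-442791 + (50 - 772/3))/611032 = (-442791 - 622/3)*(1/611032) = -1328995/3*1/611032 = -1328995/1833096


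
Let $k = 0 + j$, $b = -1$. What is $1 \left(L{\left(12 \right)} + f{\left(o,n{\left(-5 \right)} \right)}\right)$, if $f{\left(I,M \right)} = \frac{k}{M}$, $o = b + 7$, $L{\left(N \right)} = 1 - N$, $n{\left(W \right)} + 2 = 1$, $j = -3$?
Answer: $-8$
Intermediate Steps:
$n{\left(W \right)} = -1$ ($n{\left(W \right)} = -2 + 1 = -1$)
$o = 6$ ($o = -1 + 7 = 6$)
$k = -3$ ($k = 0 - 3 = -3$)
$f{\left(I,M \right)} = - \frac{3}{M}$
$1 \left(L{\left(12 \right)} + f{\left(o,n{\left(-5 \right)} \right)}\right) = 1 \left(\left(1 - 12\right) - \frac{3}{-1}\right) = 1 \left(\left(1 - 12\right) - -3\right) = 1 \left(-11 + 3\right) = 1 \left(-8\right) = -8$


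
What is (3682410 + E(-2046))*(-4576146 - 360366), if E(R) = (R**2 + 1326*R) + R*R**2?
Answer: 42254754744972672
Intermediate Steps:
E(R) = R**2 + R**3 + 1326*R (E(R) = (R**2 + 1326*R) + R**3 = R**2 + R**3 + 1326*R)
(3682410 + E(-2046))*(-4576146 - 360366) = (3682410 - 2046*(1326 - 2046 + (-2046)**2))*(-4576146 - 360366) = (3682410 - 2046*(1326 - 2046 + 4186116))*(-4936512) = (3682410 - 2046*4185396)*(-4936512) = (3682410 - 8563320216)*(-4936512) = -8559637806*(-4936512) = 42254754744972672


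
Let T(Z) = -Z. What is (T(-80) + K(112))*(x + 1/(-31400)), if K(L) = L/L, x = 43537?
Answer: 110732005719/31400 ≈ 3.5265e+6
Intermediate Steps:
K(L) = 1
(T(-80) + K(112))*(x + 1/(-31400)) = (-1*(-80) + 1)*(43537 + 1/(-31400)) = (80 + 1)*(43537 - 1/31400) = 81*(1367061799/31400) = 110732005719/31400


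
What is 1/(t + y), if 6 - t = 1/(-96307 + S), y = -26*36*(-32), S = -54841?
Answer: 151148/4528091785 ≈ 3.3380e-5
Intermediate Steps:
y = 29952 (y = -936*(-32) = 29952)
t = 906889/151148 (t = 6 - 1/(-96307 - 54841) = 6 - 1/(-151148) = 6 - 1*(-1/151148) = 6 + 1/151148 = 906889/151148 ≈ 6.0000)
1/(t + y) = 1/(906889/151148 + 29952) = 1/(4528091785/151148) = 151148/4528091785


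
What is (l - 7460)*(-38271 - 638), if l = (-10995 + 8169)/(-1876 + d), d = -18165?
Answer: 5817013549906/20041 ≈ 2.9026e+8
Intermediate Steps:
l = 2826/20041 (l = (-10995 + 8169)/(-1876 - 18165) = -2826/(-20041) = -2826*(-1/20041) = 2826/20041 ≈ 0.14101)
(l - 7460)*(-38271 - 638) = (2826/20041 - 7460)*(-38271 - 638) = -149503034/20041*(-38909) = 5817013549906/20041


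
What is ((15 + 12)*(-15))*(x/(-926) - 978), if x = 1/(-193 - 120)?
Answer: 114801933015/289838 ≈ 3.9609e+5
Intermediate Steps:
x = -1/313 (x = 1/(-313) = -1/313 ≈ -0.0031949)
((15 + 12)*(-15))*(x/(-926) - 978) = ((15 + 12)*(-15))*(-1/313/(-926) - 978) = (27*(-15))*(-1/313*(-1/926) - 978) = -405*(1/289838 - 978) = -405*(-283461563/289838) = 114801933015/289838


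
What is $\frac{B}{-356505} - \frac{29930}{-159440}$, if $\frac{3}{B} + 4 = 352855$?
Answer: $\frac{125499628398961}{668548638639240} \approx 0.18772$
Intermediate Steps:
$B = \frac{1}{117617}$ ($B = \frac{3}{-4 + 352855} = \frac{3}{352851} = 3 \cdot \frac{1}{352851} = \frac{1}{117617} \approx 8.5022 \cdot 10^{-6}$)
$\frac{B}{-356505} - \frac{29930}{-159440} = \frac{1}{117617 \left(-356505\right)} - \frac{29930}{-159440} = \frac{1}{117617} \left(- \frac{1}{356505}\right) - - \frac{2993}{15944} = - \frac{1}{41931048585} + \frac{2993}{15944} = \frac{125499628398961}{668548638639240}$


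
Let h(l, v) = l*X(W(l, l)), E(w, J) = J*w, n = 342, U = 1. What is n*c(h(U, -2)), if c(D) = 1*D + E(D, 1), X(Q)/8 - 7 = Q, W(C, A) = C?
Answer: 43776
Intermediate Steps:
X(Q) = 56 + 8*Q
h(l, v) = l*(56 + 8*l)
c(D) = 2*D (c(D) = 1*D + 1*D = D + D = 2*D)
n*c(h(U, -2)) = 342*(2*(8*1*(7 + 1))) = 342*(2*(8*1*8)) = 342*(2*64) = 342*128 = 43776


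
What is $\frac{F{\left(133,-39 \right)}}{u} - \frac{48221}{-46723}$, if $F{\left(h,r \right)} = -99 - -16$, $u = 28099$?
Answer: $\frac{1351083870}{1312869577} \approx 1.0291$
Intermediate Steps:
$F{\left(h,r \right)} = -83$ ($F{\left(h,r \right)} = -99 + 16 = -83$)
$\frac{F{\left(133,-39 \right)}}{u} - \frac{48221}{-46723} = - \frac{83}{28099} - \frac{48221}{-46723} = \left(-83\right) \frac{1}{28099} - - \frac{48221}{46723} = - \frac{83}{28099} + \frac{48221}{46723} = \frac{1351083870}{1312869577}$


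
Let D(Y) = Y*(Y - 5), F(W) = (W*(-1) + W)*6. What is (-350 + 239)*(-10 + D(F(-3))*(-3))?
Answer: 1110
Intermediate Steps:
F(W) = 0 (F(W) = (-W + W)*6 = 0*6 = 0)
D(Y) = Y*(-5 + Y)
(-350 + 239)*(-10 + D(F(-3))*(-3)) = (-350 + 239)*(-10 + (0*(-5 + 0))*(-3)) = -111*(-10 + (0*(-5))*(-3)) = -111*(-10 + 0*(-3)) = -111*(-10 + 0) = -111*(-10) = 1110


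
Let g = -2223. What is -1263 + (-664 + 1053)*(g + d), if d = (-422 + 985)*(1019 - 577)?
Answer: 95935084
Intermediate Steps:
d = 248846 (d = 563*442 = 248846)
-1263 + (-664 + 1053)*(g + d) = -1263 + (-664 + 1053)*(-2223 + 248846) = -1263 + 389*246623 = -1263 + 95936347 = 95935084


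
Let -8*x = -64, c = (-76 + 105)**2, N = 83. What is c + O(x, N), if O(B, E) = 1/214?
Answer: 179975/214 ≈ 841.00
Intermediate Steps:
c = 841 (c = 29**2 = 841)
x = 8 (x = -1/8*(-64) = 8)
O(B, E) = 1/214
c + O(x, N) = 841 + 1/214 = 179975/214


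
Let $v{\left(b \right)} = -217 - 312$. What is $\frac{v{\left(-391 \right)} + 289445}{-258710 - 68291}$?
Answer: $- \frac{288916}{327001} \approx -0.88353$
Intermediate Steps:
$v{\left(b \right)} = -529$
$\frac{v{\left(-391 \right)} + 289445}{-258710 - 68291} = \frac{-529 + 289445}{-258710 - 68291} = \frac{288916}{-327001} = 288916 \left(- \frac{1}{327001}\right) = - \frac{288916}{327001}$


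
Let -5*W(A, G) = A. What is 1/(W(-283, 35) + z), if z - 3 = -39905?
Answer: -5/199227 ≈ -2.5097e-5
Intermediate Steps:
z = -39902 (z = 3 - 39905 = -39902)
W(A, G) = -A/5
1/(W(-283, 35) + z) = 1/(-1/5*(-283) - 39902) = 1/(283/5 - 39902) = 1/(-199227/5) = -5/199227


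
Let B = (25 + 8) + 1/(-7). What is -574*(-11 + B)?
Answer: -12546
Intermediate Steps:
B = 230/7 (B = 33 - ⅐ = 230/7 ≈ 32.857)
-574*(-11 + B) = -574*(-11 + 230/7) = -574*153/7 = -12546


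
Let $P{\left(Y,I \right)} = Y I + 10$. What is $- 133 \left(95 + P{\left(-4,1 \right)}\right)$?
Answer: $-13433$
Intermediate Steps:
$P{\left(Y,I \right)} = 10 + I Y$ ($P{\left(Y,I \right)} = I Y + 10 = 10 + I Y$)
$- 133 \left(95 + P{\left(-4,1 \right)}\right) = - 133 \left(95 + \left(10 + 1 \left(-4\right)\right)\right) = - 133 \left(95 + \left(10 - 4\right)\right) = - 133 \left(95 + 6\right) = \left(-133\right) 101 = -13433$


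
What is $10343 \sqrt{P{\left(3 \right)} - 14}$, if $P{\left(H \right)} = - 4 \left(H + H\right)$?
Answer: $10343 i \sqrt{38} \approx 63759.0 i$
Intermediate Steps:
$P{\left(H \right)} = - 8 H$ ($P{\left(H \right)} = - 4 \cdot 2 H = - 8 H$)
$10343 \sqrt{P{\left(3 \right)} - 14} = 10343 \sqrt{\left(-8\right) 3 - 14} = 10343 \sqrt{-24 - 14} = 10343 \sqrt{-38} = 10343 i \sqrt{38}$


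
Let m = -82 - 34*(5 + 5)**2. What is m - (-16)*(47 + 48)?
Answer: -1962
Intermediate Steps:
m = -3482 (m = -82 - 34*10**2 = -82 - 34*100 = -82 - 3400 = -3482)
m - (-16)*(47 + 48) = -3482 - (-16)*(47 + 48) = -3482 - (-16)*95 = -3482 - 1*(-1520) = -3482 + 1520 = -1962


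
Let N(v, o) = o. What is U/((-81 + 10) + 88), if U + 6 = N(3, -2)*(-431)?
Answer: 856/17 ≈ 50.353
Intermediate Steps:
U = 856 (U = -6 - 2*(-431) = -6 + 862 = 856)
U/((-81 + 10) + 88) = 856/((-81 + 10) + 88) = 856/(-71 + 88) = 856/17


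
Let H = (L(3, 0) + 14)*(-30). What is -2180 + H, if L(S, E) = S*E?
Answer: -2600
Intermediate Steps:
L(S, E) = E*S
H = -420 (H = (0*3 + 14)*(-30) = (0 + 14)*(-30) = 14*(-30) = -420)
-2180 + H = -2180 - 420 = -2600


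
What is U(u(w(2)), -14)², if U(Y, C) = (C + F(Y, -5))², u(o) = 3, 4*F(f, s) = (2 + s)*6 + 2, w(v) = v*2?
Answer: 104976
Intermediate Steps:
w(v) = 2*v
F(f, s) = 7/2 + 3*s/2 (F(f, s) = ((2 + s)*6 + 2)/4 = ((12 + 6*s) + 2)/4 = (14 + 6*s)/4 = 7/2 + 3*s/2)
U(Y, C) = (-4 + C)² (U(Y, C) = (C + (7/2 + (3/2)*(-5)))² = (C + (7/2 - 15/2))² = (C - 4)² = (-4 + C)²)
U(u(w(2)), -14)² = ((-4 - 14)²)² = ((-18)²)² = 324² = 104976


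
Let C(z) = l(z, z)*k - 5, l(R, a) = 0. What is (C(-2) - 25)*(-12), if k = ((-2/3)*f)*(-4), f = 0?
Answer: 360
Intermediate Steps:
k = 0 (k = (-2/3*0)*(-4) = (-2*⅓*0)*(-4) = -⅔*0*(-4) = 0*(-4) = 0)
C(z) = -5 (C(z) = 0*0 - 5 = 0 - 5 = -5)
(C(-2) - 25)*(-12) = (-5 - 25)*(-12) = -30*(-12) = 360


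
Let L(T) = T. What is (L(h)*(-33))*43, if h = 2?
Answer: -2838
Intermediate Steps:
(L(h)*(-33))*43 = (2*(-33))*43 = -66*43 = -2838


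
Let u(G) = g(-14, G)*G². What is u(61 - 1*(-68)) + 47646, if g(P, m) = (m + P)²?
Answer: 220124871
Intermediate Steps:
g(P, m) = (P + m)²
u(G) = G²*(-14 + G)² (u(G) = (-14 + G)²*G² = G²*(-14 + G)²)
u(61 - 1*(-68)) + 47646 = (61 - 1*(-68))²*(-14 + (61 - 1*(-68)))² + 47646 = (61 + 68)²*(-14 + (61 + 68))² + 47646 = 129²*(-14 + 129)² + 47646 = 16641*115² + 47646 = 16641*13225 + 47646 = 220077225 + 47646 = 220124871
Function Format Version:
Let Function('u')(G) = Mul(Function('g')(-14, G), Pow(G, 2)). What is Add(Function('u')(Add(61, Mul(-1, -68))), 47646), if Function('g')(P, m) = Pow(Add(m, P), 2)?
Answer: 220124871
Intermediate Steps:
Function('g')(P, m) = Pow(Add(P, m), 2)
Function('u')(G) = Mul(Pow(G, 2), Pow(Add(-14, G), 2)) (Function('u')(G) = Mul(Pow(Add(-14, G), 2), Pow(G, 2)) = Mul(Pow(G, 2), Pow(Add(-14, G), 2)))
Add(Function('u')(Add(61, Mul(-1, -68))), 47646) = Add(Mul(Pow(Add(61, Mul(-1, -68)), 2), Pow(Add(-14, Add(61, Mul(-1, -68))), 2)), 47646) = Add(Mul(Pow(Add(61, 68), 2), Pow(Add(-14, Add(61, 68)), 2)), 47646) = Add(Mul(Pow(129, 2), Pow(Add(-14, 129), 2)), 47646) = Add(Mul(16641, Pow(115, 2)), 47646) = Add(Mul(16641, 13225), 47646) = Add(220077225, 47646) = 220124871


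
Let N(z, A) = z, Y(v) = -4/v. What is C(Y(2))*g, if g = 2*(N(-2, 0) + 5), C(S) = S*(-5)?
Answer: 60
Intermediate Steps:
C(S) = -5*S
g = 6 (g = 2*(-2 + 5) = 2*3 = 6)
C(Y(2))*g = -(-20)/2*6 = -5*(-2)*6 = 10*6 = 60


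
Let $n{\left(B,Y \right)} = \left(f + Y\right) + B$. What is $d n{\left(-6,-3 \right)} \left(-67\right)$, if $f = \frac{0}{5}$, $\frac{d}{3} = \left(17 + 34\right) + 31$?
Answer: $148338$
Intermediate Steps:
$d = 246$ ($d = 3 \left(\left(17 + 34\right) + 31\right) = 3 \left(51 + 31\right) = 3 \cdot 82 = 246$)
$f = 0$ ($f = 0 \cdot \frac{1}{5} = 0$)
$n{\left(B,Y \right)} = B + Y$ ($n{\left(B,Y \right)} = \left(0 + Y\right) + B = Y + B = B + Y$)
$d n{\left(-6,-3 \right)} \left(-67\right) = 246 \left(-6 - 3\right) \left(-67\right) = 246 \left(-9\right) \left(-67\right) = \left(-2214\right) \left(-67\right) = 148338$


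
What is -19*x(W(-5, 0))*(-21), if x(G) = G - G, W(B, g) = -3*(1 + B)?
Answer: 0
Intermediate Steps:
W(B, g) = -3 - 3*B
x(G) = 0
-19*x(W(-5, 0))*(-21) = -19*0*(-21) = 0*(-21) = 0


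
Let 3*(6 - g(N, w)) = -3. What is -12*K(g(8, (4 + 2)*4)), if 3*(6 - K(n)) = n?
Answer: -44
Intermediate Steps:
g(N, w) = 7 (g(N, w) = 6 - ⅓*(-3) = 6 + 1 = 7)
K(n) = 6 - n/3
-12*K(g(8, (4 + 2)*4)) = -12*(6 - ⅓*7) = -12*(6 - 7/3) = -12*11/3 = -44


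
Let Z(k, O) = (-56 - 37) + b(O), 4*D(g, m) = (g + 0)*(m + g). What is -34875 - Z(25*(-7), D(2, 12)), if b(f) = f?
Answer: -34789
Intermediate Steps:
D(g, m) = g*(g + m)/4 (D(g, m) = ((g + 0)*(m + g))/4 = (g*(g + m))/4 = g*(g + m)/4)
Z(k, O) = -93 + O (Z(k, O) = (-56 - 37) + O = -93 + O)
-34875 - Z(25*(-7), D(2, 12)) = -34875 - (-93 + (¼)*2*(2 + 12)) = -34875 - (-93 + (¼)*2*14) = -34875 - (-93 + 7) = -34875 - 1*(-86) = -34875 + 86 = -34789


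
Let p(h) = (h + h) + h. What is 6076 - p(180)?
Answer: 5536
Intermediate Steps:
p(h) = 3*h (p(h) = 2*h + h = 3*h)
6076 - p(180) = 6076 - 3*180 = 6076 - 1*540 = 6076 - 540 = 5536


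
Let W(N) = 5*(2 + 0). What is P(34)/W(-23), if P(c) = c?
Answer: 17/5 ≈ 3.4000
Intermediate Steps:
W(N) = 10 (W(N) = 5*2 = 10)
P(34)/W(-23) = 34/10 = 34*(⅒) = 17/5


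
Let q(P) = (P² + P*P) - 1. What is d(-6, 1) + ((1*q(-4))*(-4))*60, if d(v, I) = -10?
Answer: -7450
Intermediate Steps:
q(P) = -1 + 2*P² (q(P) = (P² + P²) - 1 = 2*P² - 1 = -1 + 2*P²)
d(-6, 1) + ((1*q(-4))*(-4))*60 = -10 + ((1*(-1 + 2*(-4)²))*(-4))*60 = -10 + ((1*(-1 + 2*16))*(-4))*60 = -10 + ((1*(-1 + 32))*(-4))*60 = -10 + ((1*31)*(-4))*60 = -10 + (31*(-4))*60 = -10 - 124*60 = -10 - 7440 = -7450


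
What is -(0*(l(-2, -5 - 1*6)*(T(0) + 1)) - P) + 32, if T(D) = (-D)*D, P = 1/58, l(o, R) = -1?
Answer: 1857/58 ≈ 32.017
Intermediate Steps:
P = 1/58 ≈ 0.017241
T(D) = -D²
-(0*(l(-2, -5 - 1*6)*(T(0) + 1)) - P) + 32 = -(0*(-(-1*0² + 1)) - 1*1/58) + 32 = -(0*(-(-1*0 + 1)) - 1/58) + 32 = -(0*(-(0 + 1)) - 1/58) + 32 = -(0*(-1*1) - 1/58) + 32 = -(0*(-1) - 1/58) + 32 = -(0 - 1/58) + 32 = -1*(-1/58) + 32 = 1/58 + 32 = 1857/58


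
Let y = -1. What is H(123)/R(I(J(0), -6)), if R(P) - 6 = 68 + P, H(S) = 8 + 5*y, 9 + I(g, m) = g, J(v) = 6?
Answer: 3/71 ≈ 0.042253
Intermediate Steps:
I(g, m) = -9 + g
H(S) = 3 (H(S) = 8 + 5*(-1) = 8 - 5 = 3)
R(P) = 74 + P (R(P) = 6 + (68 + P) = 74 + P)
H(123)/R(I(J(0), -6)) = 3/(74 + (-9 + 6)) = 3/(74 - 3) = 3/71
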